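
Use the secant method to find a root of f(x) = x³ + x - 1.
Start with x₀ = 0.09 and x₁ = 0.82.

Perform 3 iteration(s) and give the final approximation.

f(x) = x³ + x - 1
x₀ = 0.09, x₁ = 0.82

Secant formula: x_{n+1} = x_n - f(x_n)(x_n - x_{n-1})/(f(x_n) - f(x_{n-1}))

Iteration 1:
  f(0.090000) = -0.909271
  f(0.820000) = 0.371368
  x_2 = 0.820000 - 0.371368×(0.820000 - 0.090000)/(0.371368 - (-0.909271))
       = 0.608310
Iteration 2:
  f(0.820000) = 0.371368
  f(0.608310) = -0.166591
  x_3 = 0.608310 - (-0.166591)×(0.608310 - 0.820000)/(-0.166591 - 0.371368)
       = 0.673864
Iteration 3:
  f(0.608310) = -0.166591
  f(0.673864) = -0.020139
  x_4 = 0.673864 - (-0.020139)×(0.673864 - 0.608310)/(-0.020139 - (-0.166591))
       = 0.682879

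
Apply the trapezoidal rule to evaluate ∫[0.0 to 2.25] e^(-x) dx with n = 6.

f(x) = e^(-x)
a = 0.0, b = 2.25, n = 6
h = (b - a)/n = 0.375000

Trapezoidal rule: (h/2)[f(x₀) + 2f(x₁) + 2f(x₂) + ... + f(xₙ)]

x_0 = 0.0000, f(x_0) = 1.000000, coefficient = 1
x_1 = 0.3750, f(x_1) = 0.687289, coefficient = 2
x_2 = 0.7500, f(x_2) = 0.472367, coefficient = 2
x_3 = 1.1250, f(x_3) = 0.324652, coefficient = 2
x_4 = 1.5000, f(x_4) = 0.223130, coefficient = 2
x_5 = 1.8750, f(x_5) = 0.153355, coefficient = 2
x_6 = 2.2500, f(x_6) = 0.105399, coefficient = 1

I ≈ (0.375000/2) × 4.826986 = 0.905060
Exact value: 0.894601
Error: 0.010459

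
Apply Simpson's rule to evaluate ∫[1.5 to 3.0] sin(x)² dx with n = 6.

f(x) = sin(x)²
a = 1.5, b = 3.0, n = 6
h = (b - a)/n = 0.250000

Simpson's rule: (h/3)[f(x₀) + 4f(x₁) + 2f(x₂) + ... + f(xₙ)]

x_0 = 1.5000, f(x_0) = 0.994996, coefficient = 1
x_1 = 1.7500, f(x_1) = 0.968228, coefficient = 4
x_2 = 2.0000, f(x_2) = 0.826822, coefficient = 2
x_3 = 2.2500, f(x_3) = 0.605398, coefficient = 4
x_4 = 2.5000, f(x_4) = 0.358169, coefficient = 2
x_5 = 2.7500, f(x_5) = 0.145665, coefficient = 4
x_6 = 3.0000, f(x_6) = 0.019915, coefficient = 1

I ≈ (0.250000/3) × 10.262058 = 0.855171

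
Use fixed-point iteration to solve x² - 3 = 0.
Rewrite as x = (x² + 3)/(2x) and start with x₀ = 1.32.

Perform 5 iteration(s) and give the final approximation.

Equation: x² - 3 = 0
Fixed-point form: x = (x² + 3)/(2x)
x₀ = 1.32

x_1 = g(1.320000) = 1.796364
x_2 = g(1.796364) = 1.733202
x_3 = g(1.733202) = 1.732051
x_4 = g(1.732051) = 1.732051
x_5 = g(1.732051) = 1.732051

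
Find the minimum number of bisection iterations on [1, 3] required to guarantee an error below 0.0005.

We need (b-a)/2^n ≤ 0.0005
(3 - 1)/2^n ≤ 0.0005
2/2^n ≤ 0.0005
2^n ≥ 4000
n ≥ log₂(4000) = 11.97
n ≥ 12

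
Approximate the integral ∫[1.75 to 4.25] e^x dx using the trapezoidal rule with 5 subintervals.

f(x) = e^x
a = 1.75, b = 4.25, n = 5
h = (b - a)/n = 0.500000

Trapezoidal rule: (h/2)[f(x₀) + 2f(x₁) + 2f(x₂) + ... + f(xₙ)]

x_0 = 1.7500, f(x_0) = 5.754603, coefficient = 1
x_1 = 2.2500, f(x_1) = 9.487736, coefficient = 2
x_2 = 2.7500, f(x_2) = 15.642632, coefficient = 2
x_3 = 3.2500, f(x_3) = 25.790340, coefficient = 2
x_4 = 3.7500, f(x_4) = 42.521082, coefficient = 2
x_5 = 4.2500, f(x_5) = 70.105412, coefficient = 1

I ≈ (0.500000/2) × 262.743594 = 65.685899
Exact value: 64.350810
Error: 1.335089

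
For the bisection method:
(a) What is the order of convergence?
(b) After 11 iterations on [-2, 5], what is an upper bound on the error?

(a) Bisection has linear (order 1) convergence; the error is halved each step.

(b) Error bound = (b-a)/2^n = (5 - (-2))/2^{11}
    = 7/2^{11}

(a) 1 (linear); (b) error ≤ 3.42e-03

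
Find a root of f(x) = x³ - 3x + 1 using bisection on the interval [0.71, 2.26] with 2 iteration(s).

f(x) = x³ - 3x + 1
Initial interval: [0.71, 2.26]

Iteration 1:
  c_1 = (0.710000 + 2.260000)/2 = 1.485000
  f(c_1) = f(1.485000) = -0.180241
  f(a) × f(c) ≥ 0, new interval: [1.485000, 2.260000]
Iteration 2:
  c_2 = (1.485000 + 2.260000)/2 = 1.872500
  f(c_2) = f(1.872500) = 1.947965
  f(a) × f(c) < 0, new interval: [1.485000, 1.872500]

After 2 iteration(s), the approximation is c_2 = 1.872500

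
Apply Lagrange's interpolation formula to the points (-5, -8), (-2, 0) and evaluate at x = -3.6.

Lagrange interpolation formula:
P(x) = Σ yᵢ × Lᵢ(x)
where Lᵢ(x) = Π_{j≠i} (x - xⱼ)/(xᵢ - xⱼ)

L_0(-3.6) = (-3.6 - (-2))/(-5 - (-2)) = 0.533333
L_1(-3.6) = (-3.6 - (-5))/(-2 - (-5)) = 0.466667

P(-3.6) = (-8)×L_0(-3.6) + 0×L_1(-3.6)
P(-3.6) = -4.266667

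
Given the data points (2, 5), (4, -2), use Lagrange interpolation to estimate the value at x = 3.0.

Lagrange interpolation formula:
P(x) = Σ yᵢ × Lᵢ(x)
where Lᵢ(x) = Π_{j≠i} (x - xⱼ)/(xᵢ - xⱼ)

L_0(3.0) = (3.0 - 4)/(2 - 4) = 0.500000
L_1(3.0) = (3.0 - 2)/(4 - 2) = 0.500000

P(3.0) = 5×L_0(3.0) + (-2)×L_1(3.0)
P(3.0) = 1.500000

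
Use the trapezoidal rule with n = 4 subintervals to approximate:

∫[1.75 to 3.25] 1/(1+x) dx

f(x) = 1/(1+x)
a = 1.75, b = 3.25, n = 4
h = (b - a)/n = 0.375000

Trapezoidal rule: (h/2)[f(x₀) + 2f(x₁) + 2f(x₂) + ... + f(xₙ)]

x_0 = 1.7500, f(x_0) = 0.363636, coefficient = 1
x_1 = 2.1250, f(x_1) = 0.320000, coefficient = 2
x_2 = 2.5000, f(x_2) = 0.285714, coefficient = 2
x_3 = 2.8750, f(x_3) = 0.258065, coefficient = 2
x_4 = 3.2500, f(x_4) = 0.235294, coefficient = 1

I ≈ (0.375000/2) × 2.326488 = 0.436217
Exact value: 0.435318
Error: 0.000898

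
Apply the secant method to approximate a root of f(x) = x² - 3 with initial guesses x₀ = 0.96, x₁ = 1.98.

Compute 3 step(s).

f(x) = x² - 3
x₀ = 0.96, x₁ = 1.98

Secant formula: x_{n+1} = x_n - f(x_n)(x_n - x_{n-1})/(f(x_n) - f(x_{n-1}))

Iteration 1:
  f(0.960000) = -2.078400
  f(1.980000) = 0.920400
  x_2 = 1.980000 - 0.920400×(1.980000 - 0.960000)/(0.920400 - (-2.078400))
       = 1.666939
Iteration 2:
  f(1.980000) = 0.920400
  f(1.666939) = -0.221315
  x_3 = 1.666939 - (-0.221315)×(1.666939 - 1.980000)/(-0.221315 - 0.920400)
       = 1.727624
Iteration 3:
  f(1.666939) = -0.221315
  f(1.727624) = -0.015315
  x_4 = 1.727624 - (-0.015315)×(1.727624 - 1.666939)/(-0.015315 - (-0.221315))
       = 1.732136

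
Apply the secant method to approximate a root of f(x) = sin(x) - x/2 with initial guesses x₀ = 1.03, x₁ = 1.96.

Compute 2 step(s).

f(x) = sin(x) - x/2
x₀ = 1.03, x₁ = 1.96

Secant formula: x_{n+1} = x_n - f(x_n)(x_n - x_{n-1})/(f(x_n) - f(x_{n-1}))

Iteration 1:
  f(1.030000) = 0.342299
  f(1.960000) = -0.054788
  x_2 = 1.960000 - (-0.054788)×(1.960000 - 1.030000)/(-0.054788 - 0.342299)
       = 1.831682
Iteration 2:
  f(1.960000) = -0.054788
  f(1.831682) = 0.050321
  x_3 = 1.831682 - 0.050321×(1.831682 - 1.960000)/(0.050321 - (-0.054788))
       = 1.893114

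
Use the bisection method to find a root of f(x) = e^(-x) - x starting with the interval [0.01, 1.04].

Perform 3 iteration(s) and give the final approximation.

f(x) = e^(-x) - x
Initial interval: [0.01, 1.04]

Iteration 1:
  c_1 = (0.010000 + 1.040000)/2 = 0.525000
  f(c_1) = f(0.525000) = 0.066555
  f(a) × f(c) ≥ 0, new interval: [0.525000, 1.040000]
Iteration 2:
  c_2 = (0.525000 + 1.040000)/2 = 0.782500
  f(c_2) = f(0.782500) = -0.325239
  f(a) × f(c) < 0, new interval: [0.525000, 0.782500]
Iteration 3:
  c_3 = (0.525000 + 0.782500)/2 = 0.653750
  f(c_3) = f(0.653750) = -0.133658
  f(a) × f(c) < 0, new interval: [0.525000, 0.653750]

After 3 iteration(s), the approximation is c_3 = 0.653750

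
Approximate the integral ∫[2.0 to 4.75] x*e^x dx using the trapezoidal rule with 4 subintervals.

f(x) = x*e^x
a = 2.0, b = 4.75, n = 4
h = (b - a)/n = 0.687500

Trapezoidal rule: (h/2)[f(x₀) + 2f(x₁) + 2f(x₂) + ... + f(xₙ)]

x_0 = 2.0000, f(x_0) = 14.778112, coefficient = 1
x_1 = 2.6875, f(x_1) = 39.492524, coefficient = 2
x_2 = 3.3750, f(x_2) = 98.631958, coefficient = 2
x_3 = 4.0625, f(x_3) = 236.110177, coefficient = 2
x_4 = 4.7500, f(x_4) = 549.025352, coefficient = 1

I ≈ (0.687500/2) × 1312.272782 = 451.093769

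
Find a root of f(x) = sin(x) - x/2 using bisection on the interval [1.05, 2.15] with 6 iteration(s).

f(x) = sin(x) - x/2
Initial interval: [1.05, 2.15]

Iteration 1:
  c_1 = (1.050000 + 2.150000)/2 = 1.600000
  f(c_1) = f(1.600000) = 0.199574
  f(a) × f(c) ≥ 0, new interval: [1.600000, 2.150000]
Iteration 2:
  c_2 = (1.600000 + 2.150000)/2 = 1.875000
  f(c_2) = f(1.875000) = 0.016586
  f(a) × f(c) ≥ 0, new interval: [1.875000, 2.150000]
Iteration 3:
  c_3 = (1.875000 + 2.150000)/2 = 2.012500
  f(c_3) = f(2.012500) = -0.102225
  f(a) × f(c) < 0, new interval: [1.875000, 2.012500]
Iteration 4:
  c_4 = (1.875000 + 2.012500)/2 = 1.943750
  f(c_4) = f(1.943750) = -0.040620
  f(a) × f(c) < 0, new interval: [1.875000, 1.943750]
Iteration 5:
  c_5 = (1.875000 + 1.943750)/2 = 1.909375
  f(c_5) = f(1.909375) = -0.011460
  f(a) × f(c) < 0, new interval: [1.875000, 1.909375]
Iteration 6:
  c_6 = (1.875000 + 1.909375)/2 = 1.892187
  f(c_6) = f(1.892187) = 0.002703
  f(a) × f(c) ≥ 0, new interval: [1.892187, 1.909375]

After 6 iteration(s), the approximation is c_6 = 1.892187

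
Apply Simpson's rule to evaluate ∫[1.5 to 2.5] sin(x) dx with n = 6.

f(x) = sin(x)
a = 1.5, b = 2.5, n = 6
h = (b - a)/n = 0.166667

Simpson's rule: (h/3)[f(x₀) + 4f(x₁) + 2f(x₂) + ... + f(xₙ)]

x_0 = 1.5000, f(x_0) = 0.997495, coefficient = 1
x_1 = 1.6667, f(x_1) = 0.995408, coefficient = 4
x_2 = 1.8333, f(x_2) = 0.965735, coefficient = 2
x_3 = 2.0000, f(x_3) = 0.909297, coefficient = 4
x_4 = 2.1667, f(x_4) = 0.827660, coefficient = 2
x_5 = 2.3333, f(x_5) = 0.723086, coefficient = 4
x_6 = 2.5000, f(x_6) = 0.598472, coefficient = 1

I ≈ (0.166667/3) × 15.693922 = 0.871885
Exact value: 0.871881
Error: 0.000004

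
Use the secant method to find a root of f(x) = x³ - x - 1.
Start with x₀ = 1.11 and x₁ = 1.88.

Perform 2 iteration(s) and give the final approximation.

f(x) = x³ - x - 1
x₀ = 1.11, x₁ = 1.88

Secant formula: x_{n+1} = x_n - f(x_n)(x_n - x_{n-1})/(f(x_n) - f(x_{n-1}))

Iteration 1:
  f(1.110000) = -0.742369
  f(1.880000) = 3.764672
  x_2 = 1.880000 - 3.764672×(1.880000 - 1.110000)/(3.764672 - (-0.742369))
       = 1.236829
Iteration 2:
  f(1.880000) = 3.764672
  f(1.236829) = -0.344794
  x_3 = 1.236829 - (-0.344794)×(1.236829 - 1.880000)/(-0.344794 - 3.764672)
       = 1.290793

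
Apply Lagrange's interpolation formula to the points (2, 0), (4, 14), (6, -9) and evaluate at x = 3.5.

Lagrange interpolation formula:
P(x) = Σ yᵢ × Lᵢ(x)
where Lᵢ(x) = Π_{j≠i} (x - xⱼ)/(xᵢ - xⱼ)

L_0(3.5) = (3.5 - 4)/(2 - 4) × (3.5 - 6)/(2 - 6) = 0.156250
L_1(3.5) = (3.5 - 2)/(4 - 2) × (3.5 - 6)/(4 - 6) = 0.937500
L_2(3.5) = (3.5 - 2)/(6 - 2) × (3.5 - 4)/(6 - 4) = -0.093750

P(3.5) = 0×L_0(3.5) + 14×L_1(3.5) + (-9)×L_2(3.5)
P(3.5) = 13.968750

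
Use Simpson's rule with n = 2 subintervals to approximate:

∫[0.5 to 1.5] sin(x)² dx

f(x) = sin(x)²
a = 0.5, b = 1.5, n = 2
h = (b - a)/n = 0.500000

Simpson's rule: (h/3)[f(x₀) + 4f(x₁) + 2f(x₂) + ... + f(xₙ)]

x_0 = 0.5000, f(x_0) = 0.229849, coefficient = 1
x_1 = 1.0000, f(x_1) = 0.708073, coefficient = 4
x_2 = 1.5000, f(x_2) = 0.994996, coefficient = 1

I ≈ (0.500000/3) × 4.057139 = 0.676190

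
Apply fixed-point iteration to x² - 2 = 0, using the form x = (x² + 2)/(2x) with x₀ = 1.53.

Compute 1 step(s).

Equation: x² - 2 = 0
Fixed-point form: x = (x² + 2)/(2x)
x₀ = 1.53

x_1 = g(1.530000) = 1.418595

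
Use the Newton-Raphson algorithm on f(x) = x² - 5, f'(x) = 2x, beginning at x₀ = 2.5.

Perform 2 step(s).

f(x) = x² - 5
f'(x) = 2x
x₀ = 2.5

Newton-Raphson formula: x_{n+1} = x_n - f(x_n)/f'(x_n)

Iteration 1:
  f(2.500000) = 1.250000
  f'(2.500000) = 5.000000
  x_1 = 2.500000 - 1.250000/5.000000 = 2.250000
Iteration 2:
  f(2.250000) = 0.062500
  f'(2.250000) = 4.500000
  x_2 = 2.250000 - 0.062500/4.500000 = 2.236111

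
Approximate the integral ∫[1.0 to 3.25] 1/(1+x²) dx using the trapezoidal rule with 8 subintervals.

f(x) = 1/(1+x²)
a = 1.0, b = 3.25, n = 8
h = (b - a)/n = 0.281250

Trapezoidal rule: (h/2)[f(x₀) + 2f(x₁) + 2f(x₂) + ... + f(xₙ)]

x_0 = 1.0000, f(x_0) = 0.500000, coefficient = 1
x_1 = 1.2812, f(x_1) = 0.378558, coefficient = 2
x_2 = 1.5625, f(x_2) = 0.290579, coefficient = 2
x_3 = 1.8438, f(x_3) = 0.227303, coefficient = 2
x_4 = 2.1250, f(x_4) = 0.181303, coefficient = 2
x_5 = 2.4062, f(x_5) = 0.147275, coefficient = 2
x_6 = 2.6875, f(x_6) = 0.121615, coefficient = 2
x_7 = 2.9688, f(x_7) = 0.101901, coefficient = 2
x_8 = 3.2500, f(x_8) = 0.086486, coefficient = 1

I ≈ (0.281250/2) × 3.483554 = 0.489875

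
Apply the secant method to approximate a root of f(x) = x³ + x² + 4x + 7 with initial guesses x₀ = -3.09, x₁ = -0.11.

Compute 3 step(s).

f(x) = x³ + x² + 4x + 7
x₀ = -3.09, x₁ = -0.11

Secant formula: x_{n+1} = x_n - f(x_n)(x_n - x_{n-1})/(f(x_n) - f(x_{n-1}))

Iteration 1:
  f(-3.090000) = -25.315529
  f(-0.110000) = 6.570769
  x_2 = -0.110000 - 6.570769×(-0.110000 - (-3.090000))/(6.570769 - (-25.315529))
       = -0.724085
Iteration 2:
  f(-0.110000) = 6.570769
  f(-0.724085) = 4.248323
  x_3 = -0.724085 - 4.248323×(-0.724085 - (-0.110000))/(4.248323 - 6.570769)
       = -1.847396
Iteration 3:
  f(-0.724085) = 4.248323
  f(-1.847396) = -3.281641
  x_4 = -1.847396 - (-3.281641)×(-1.847396 - (-0.724085))/(-3.281641 - 4.248323)
       = -1.357845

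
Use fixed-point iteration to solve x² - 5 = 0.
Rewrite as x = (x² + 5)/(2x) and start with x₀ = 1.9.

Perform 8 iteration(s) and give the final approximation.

Equation: x² - 5 = 0
Fixed-point form: x = (x² + 5)/(2x)
x₀ = 1.9

x_1 = g(1.900000) = 2.265789
x_2 = g(2.265789) = 2.236263
x_3 = g(2.236263) = 2.236068
x_4 = g(2.236068) = 2.236068
x_5 = g(2.236068) = 2.236068
x_6 = g(2.236068) = 2.236068
x_7 = g(2.236068) = 2.236068
x_8 = g(2.236068) = 2.236068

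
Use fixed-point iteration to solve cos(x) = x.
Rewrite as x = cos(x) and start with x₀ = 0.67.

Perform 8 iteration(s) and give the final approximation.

Equation: cos(x) = x
Fixed-point form: x = cos(x)
x₀ = 0.67

x_1 = g(0.670000) = 0.783822
x_2 = g(0.783822) = 0.708221
x_3 = g(0.708221) = 0.759521
x_4 = g(0.759521) = 0.725166
x_5 = g(0.725166) = 0.748389
x_6 = g(0.748389) = 0.732786
x_7 = g(0.732786) = 0.743314
x_8 = g(0.743314) = 0.736230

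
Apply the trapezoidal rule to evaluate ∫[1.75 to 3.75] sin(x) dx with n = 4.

f(x) = sin(x)
a = 1.75, b = 3.75, n = 4
h = (b - a)/n = 0.500000

Trapezoidal rule: (h/2)[f(x₀) + 2f(x₁) + 2f(x₂) + ... + f(xₙ)]

x_0 = 1.7500, f(x_0) = 0.983986, coefficient = 1
x_1 = 2.2500, f(x_1) = 0.778073, coefficient = 2
x_2 = 2.7500, f(x_2) = 0.381661, coefficient = 2
x_3 = 3.2500, f(x_3) = -0.108195, coefficient = 2
x_4 = 3.7500, f(x_4) = -0.571561, coefficient = 1

I ≈ (0.500000/2) × 2.515503 = 0.628876
Exact value: 0.642313
Error: 0.013438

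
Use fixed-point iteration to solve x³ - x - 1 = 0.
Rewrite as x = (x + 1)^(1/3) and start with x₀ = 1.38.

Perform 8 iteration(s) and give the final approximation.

Equation: x³ - x - 1 = 0
Fixed-point form: x = (x + 1)^(1/3)
x₀ = 1.38

x_1 = g(1.380000) = 1.335136
x_2 = g(1.335136) = 1.326694
x_3 = g(1.326694) = 1.325093
x_4 = g(1.325093) = 1.324789
x_5 = g(1.324789) = 1.324731
x_6 = g(1.324731) = 1.324721
x_7 = g(1.324721) = 1.324718
x_8 = g(1.324718) = 1.324718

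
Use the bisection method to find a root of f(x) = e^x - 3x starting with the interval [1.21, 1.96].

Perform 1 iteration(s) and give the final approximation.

f(x) = e^x - 3x
Initial interval: [1.21, 1.96]

Iteration 1:
  c_1 = (1.210000 + 1.960000)/2 = 1.585000
  f(c_1) = f(1.585000) = 0.124291
  f(a) × f(c) < 0, new interval: [1.210000, 1.585000]

After 1 iteration(s), the approximation is c_1 = 1.585000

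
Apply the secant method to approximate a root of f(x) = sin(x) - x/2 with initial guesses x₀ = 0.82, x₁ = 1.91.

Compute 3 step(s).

f(x) = sin(x) - x/2
x₀ = 0.82, x₁ = 1.91

Secant formula: x_{n+1} = x_n - f(x_n)(x_n - x_{n-1})/(f(x_n) - f(x_{n-1}))

Iteration 1:
  f(0.820000) = 0.321146
  f(1.910000) = -0.011980
  x_2 = 1.910000 - (-0.011980)×(1.910000 - 0.820000)/(-0.011980 - 0.321146)
       = 1.870801
Iteration 2:
  f(1.910000) = -0.011980
  f(1.870801) = 0.019935
  x_3 = 1.870801 - 0.019935×(1.870801 - 1.910000)/(0.019935 - (-0.011980))
       = 1.895286
Iteration 3:
  f(1.870801) = 0.019935
  f(1.895286) = 0.000171
  x_4 = 1.895286 - 0.000171×(1.895286 - 1.870801)/(0.000171 - 0.019935)
       = 1.895497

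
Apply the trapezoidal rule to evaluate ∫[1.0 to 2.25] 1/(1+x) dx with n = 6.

f(x) = 1/(1+x)
a = 1.0, b = 2.25, n = 6
h = (b - a)/n = 0.208333

Trapezoidal rule: (h/2)[f(x₀) + 2f(x₁) + 2f(x₂) + ... + f(xₙ)]

x_0 = 1.0000, f(x_0) = 0.500000, coefficient = 1
x_1 = 1.2083, f(x_1) = 0.452830, coefficient = 2
x_2 = 1.4167, f(x_2) = 0.413793, coefficient = 2
x_3 = 1.6250, f(x_3) = 0.380952, coefficient = 2
x_4 = 1.8333, f(x_4) = 0.352941, coefficient = 2
x_5 = 2.0417, f(x_5) = 0.328767, coefficient = 2
x_6 = 2.2500, f(x_6) = 0.307692, coefficient = 1

I ≈ (0.208333/2) × 4.666260 = 0.486069
Exact value: 0.485508
Error: 0.000561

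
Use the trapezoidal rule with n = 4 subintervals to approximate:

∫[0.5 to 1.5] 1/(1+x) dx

f(x) = 1/(1+x)
a = 0.5, b = 1.5, n = 4
h = (b - a)/n = 0.250000

Trapezoidal rule: (h/2)[f(x₀) + 2f(x₁) + 2f(x₂) + ... + f(xₙ)]

x_0 = 0.5000, f(x_0) = 0.666667, coefficient = 1
x_1 = 0.7500, f(x_1) = 0.571429, coefficient = 2
x_2 = 1.0000, f(x_2) = 0.500000, coefficient = 2
x_3 = 1.2500, f(x_3) = 0.444444, coefficient = 2
x_4 = 1.5000, f(x_4) = 0.400000, coefficient = 1

I ≈ (0.250000/2) × 4.098413 = 0.512302
Exact value: 0.510826
Error: 0.001476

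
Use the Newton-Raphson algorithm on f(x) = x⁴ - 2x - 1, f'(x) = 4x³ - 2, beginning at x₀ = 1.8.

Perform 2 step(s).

f(x) = x⁴ - 2x - 1
f'(x) = 4x³ - 2
x₀ = 1.8

Newton-Raphson formula: x_{n+1} = x_n - f(x_n)/f'(x_n)

Iteration 1:
  f(1.800000) = 5.897600
  f'(1.800000) = 21.328000
  x_1 = 1.800000 - 5.897600/21.328000 = 1.523481
Iteration 2:
  f(1.523481) = 1.340051
  f'(1.523481) = 12.143960
  x_2 = 1.523481 - 1.340051/12.143960 = 1.413134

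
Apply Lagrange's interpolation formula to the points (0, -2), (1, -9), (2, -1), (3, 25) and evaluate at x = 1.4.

Lagrange interpolation formula:
P(x) = Σ yᵢ × Lᵢ(x)
where Lᵢ(x) = Π_{j≠i} (x - xⱼ)/(xᵢ - xⱼ)

L_0(1.4) = (1.4 - 1)/(0 - 1) × (1.4 - 2)/(0 - 2) × (1.4 - 3)/(0 - 3) = -0.064000
L_1(1.4) = (1.4 - 0)/(1 - 0) × (1.4 - 2)/(1 - 2) × (1.4 - 3)/(1 - 3) = 0.672000
L_2(1.4) = (1.4 - 0)/(2 - 0) × (1.4 - 1)/(2 - 1) × (1.4 - 3)/(2 - 3) = 0.448000
L_3(1.4) = (1.4 - 0)/(3 - 0) × (1.4 - 1)/(3 - 1) × (1.4 - 2)/(3 - 2) = -0.056000

P(1.4) = (-2)×L_0(1.4) + (-9)×L_1(1.4) + (-1)×L_2(1.4) + 25×L_3(1.4)
P(1.4) = -7.768000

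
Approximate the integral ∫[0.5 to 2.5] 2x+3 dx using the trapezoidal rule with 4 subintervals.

f(x) = 2x+3
a = 0.5, b = 2.5, n = 4
h = (b - a)/n = 0.500000

Trapezoidal rule: (h/2)[f(x₀) + 2f(x₁) + 2f(x₂) + ... + f(xₙ)]

x_0 = 0.5000, f(x_0) = 4.000000, coefficient = 1
x_1 = 1.0000, f(x_1) = 5.000000, coefficient = 2
x_2 = 1.5000, f(x_2) = 6.000000, coefficient = 2
x_3 = 2.0000, f(x_3) = 7.000000, coefficient = 2
x_4 = 2.5000, f(x_4) = 8.000000, coefficient = 1

I ≈ (0.500000/2) × 48.000000 = 12.000000
Exact value: 12.000000
Error: 0.000000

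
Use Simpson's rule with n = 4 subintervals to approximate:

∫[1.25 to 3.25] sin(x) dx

f(x) = sin(x)
a = 1.25, b = 3.25, n = 4
h = (b - a)/n = 0.500000

Simpson's rule: (h/3)[f(x₀) + 4f(x₁) + 2f(x₂) + ... + f(xₙ)]

x_0 = 1.2500, f(x_0) = 0.948985, coefficient = 1
x_1 = 1.7500, f(x_1) = 0.983986, coefficient = 4
x_2 = 2.2500, f(x_2) = 0.778073, coefficient = 2
x_3 = 2.7500, f(x_3) = 0.381661, coefficient = 4
x_4 = 3.2500, f(x_4) = -0.108195, coefficient = 1

I ≈ (0.500000/3) × 7.859524 = 1.309921
Exact value: 1.309452
Error: 0.000469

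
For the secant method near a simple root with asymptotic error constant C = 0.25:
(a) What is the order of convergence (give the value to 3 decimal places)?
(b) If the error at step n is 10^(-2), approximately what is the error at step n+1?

(a) Secant method has superlinear convergence with order φ = (1+√5)/2 ≈ 1.618.
    This means |e_{n+1}| ≈ C|e_n|^1.618.

(b) With |e_n| = 10^(-2) and C = 0.25:
    |e_{n+1}| ≈ 0.25 × (10^(-2))^1.618 = 0.25 × 10^(-3.24)

(a) ≈ 1.618 (golden ratio); (b) |e_{n+1}| ≈ 1.452e-04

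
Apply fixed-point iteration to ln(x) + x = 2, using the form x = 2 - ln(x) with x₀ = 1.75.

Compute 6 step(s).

Equation: ln(x) + x = 2
Fixed-point form: x = 2 - ln(x)
x₀ = 1.75

x_1 = g(1.750000) = 1.440384
x_2 = g(1.440384) = 1.635090
x_3 = g(1.635090) = 1.508302
x_4 = g(1.508302) = 1.589015
x_5 = g(1.589015) = 1.536885
x_6 = g(1.536885) = 1.570242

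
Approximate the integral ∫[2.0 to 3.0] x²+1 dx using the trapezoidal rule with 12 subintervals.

f(x) = x²+1
a = 2.0, b = 3.0, n = 12
h = (b - a)/n = 0.083333

Trapezoidal rule: (h/2)[f(x₀) + 2f(x₁) + 2f(x₂) + ... + f(xₙ)]

x_0 = 2.0000, f(x_0) = 5.000000, coefficient = 1
x_1 = 2.0833, f(x_1) = 5.340278, coefficient = 2
x_2 = 2.1667, f(x_2) = 5.694444, coefficient = 2
x_3 = 2.2500, f(x_3) = 6.062500, coefficient = 2
x_4 = 2.3333, f(x_4) = 6.444444, coefficient = 2
x_5 = 2.4167, f(x_5) = 6.840278, coefficient = 2
x_6 = 2.5000, f(x_6) = 7.250000, coefficient = 2
x_7 = 2.5833, f(x_7) = 7.673611, coefficient = 2
x_8 = 2.6667, f(x_8) = 8.111111, coefficient = 2
x_9 = 2.7500, f(x_9) = 8.562500, coefficient = 2
x_10 = 2.8333, f(x_10) = 9.027778, coefficient = 2
x_11 = 2.9167, f(x_11) = 9.506944, coefficient = 2
x_12 = 3.0000, f(x_12) = 10.000000, coefficient = 1

I ≈ (0.083333/2) × 176.027778 = 7.334491
Exact value: 7.333333
Error: 0.001157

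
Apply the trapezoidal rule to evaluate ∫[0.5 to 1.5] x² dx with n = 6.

f(x) = x²
a = 0.5, b = 1.5, n = 6
h = (b - a)/n = 0.166667

Trapezoidal rule: (h/2)[f(x₀) + 2f(x₁) + 2f(x₂) + ... + f(xₙ)]

x_0 = 0.5000, f(x_0) = 0.250000, coefficient = 1
x_1 = 0.6667, f(x_1) = 0.444444, coefficient = 2
x_2 = 0.8333, f(x_2) = 0.694444, coefficient = 2
x_3 = 1.0000, f(x_3) = 1.000000, coefficient = 2
x_4 = 1.1667, f(x_4) = 1.361111, coefficient = 2
x_5 = 1.3333, f(x_5) = 1.777778, coefficient = 2
x_6 = 1.5000, f(x_6) = 2.250000, coefficient = 1

I ≈ (0.166667/2) × 13.055556 = 1.087963
Exact value: 1.083333
Error: 0.004630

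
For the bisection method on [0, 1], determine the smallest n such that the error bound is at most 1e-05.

We need (b-a)/2^n ≤ 1e-05
(1 - 0)/2^n ≤ 1e-05
1/2^n ≤ 1e-05
2^n ≥ 100000
n ≥ log₂(100000) = 16.61
n ≥ 17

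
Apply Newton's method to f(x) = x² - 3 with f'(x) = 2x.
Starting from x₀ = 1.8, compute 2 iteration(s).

f(x) = x² - 3
f'(x) = 2x
x₀ = 1.8

Newton-Raphson formula: x_{n+1} = x_n - f(x_n)/f'(x_n)

Iteration 1:
  f(1.800000) = 0.240000
  f'(1.800000) = 3.600000
  x_1 = 1.800000 - 0.240000/3.600000 = 1.733333
Iteration 2:
  f(1.733333) = 0.004444
  f'(1.733333) = 3.466667
  x_2 = 1.733333 - 0.004444/3.466667 = 1.732051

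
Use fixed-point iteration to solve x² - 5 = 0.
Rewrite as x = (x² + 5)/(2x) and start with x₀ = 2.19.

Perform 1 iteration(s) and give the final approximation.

Equation: x² - 5 = 0
Fixed-point form: x = (x² + 5)/(2x)
x₀ = 2.19

x_1 = g(2.190000) = 2.236553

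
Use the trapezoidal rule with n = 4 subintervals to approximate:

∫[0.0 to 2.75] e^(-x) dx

f(x) = e^(-x)
a = 0.0, b = 2.75, n = 4
h = (b - a)/n = 0.687500

Trapezoidal rule: (h/2)[f(x₀) + 2f(x₁) + 2f(x₂) + ... + f(xₙ)]

x_0 = 0.0000, f(x_0) = 1.000000, coefficient = 1
x_1 = 0.6875, f(x_1) = 0.502832, coefficient = 2
x_2 = 1.3750, f(x_2) = 0.252840, coefficient = 2
x_3 = 2.0625, f(x_3) = 0.127136, coefficient = 2
x_4 = 2.7500, f(x_4) = 0.063928, coefficient = 1

I ≈ (0.687500/2) × 2.829542 = 0.972655
Exact value: 0.936072
Error: 0.036583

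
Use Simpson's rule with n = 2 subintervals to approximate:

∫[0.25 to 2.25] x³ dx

f(x) = x³
a = 0.25, b = 2.25, n = 2
h = (b - a)/n = 1.000000

Simpson's rule: (h/3)[f(x₀) + 4f(x₁) + 2f(x₂) + ... + f(xₙ)]

x_0 = 0.2500, f(x_0) = 0.015625, coefficient = 1
x_1 = 1.2500, f(x_1) = 1.953125, coefficient = 4
x_2 = 2.2500, f(x_2) = 11.390625, coefficient = 1

I ≈ (1.000000/3) × 19.218750 = 6.406250
Exact value: 6.406250
Error: 0.000000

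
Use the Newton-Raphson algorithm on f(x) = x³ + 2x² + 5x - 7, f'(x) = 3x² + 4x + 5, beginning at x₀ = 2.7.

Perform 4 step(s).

f(x) = x³ + 2x² + 5x - 7
f'(x) = 3x² + 4x + 5
x₀ = 2.7

Newton-Raphson formula: x_{n+1} = x_n - f(x_n)/f'(x_n)

Iteration 1:
  f(2.700000) = 40.763000
  f'(2.700000) = 37.670000
  x_1 = 2.700000 - 40.763000/37.670000 = 1.617892
Iteration 2:
  f(1.617892) = 10.559566
  f'(1.617892) = 19.324295
  x_2 = 1.617892 - 10.559566/19.324295 = 1.071452
Iteration 3:
  f(1.071452) = 1.883319
  f'(1.071452) = 12.729839
  x_3 = 1.071452 - 1.883319/12.729839 = 0.923507
Iteration 4:
  f(0.923507) = 0.110893
  f'(0.923507) = 11.252624
  x_4 = 0.923507 - 0.110893/11.252624 = 0.913652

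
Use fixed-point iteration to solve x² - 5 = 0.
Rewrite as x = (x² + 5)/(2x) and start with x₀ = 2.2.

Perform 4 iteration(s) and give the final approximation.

Equation: x² - 5 = 0
Fixed-point form: x = (x² + 5)/(2x)
x₀ = 2.2

x_1 = g(2.200000) = 2.236364
x_2 = g(2.236364) = 2.236068
x_3 = g(2.236068) = 2.236068
x_4 = g(2.236068) = 2.236068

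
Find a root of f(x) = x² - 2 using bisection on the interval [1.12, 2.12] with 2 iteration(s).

f(x) = x² - 2
Initial interval: [1.12, 2.12]

Iteration 1:
  c_1 = (1.120000 + 2.120000)/2 = 1.620000
  f(c_1) = f(1.620000) = 0.624400
  f(a) × f(c) < 0, new interval: [1.120000, 1.620000]
Iteration 2:
  c_2 = (1.120000 + 1.620000)/2 = 1.370000
  f(c_2) = f(1.370000) = -0.123100
  f(a) × f(c) ≥ 0, new interval: [1.370000, 1.620000]

After 2 iteration(s), the approximation is c_2 = 1.370000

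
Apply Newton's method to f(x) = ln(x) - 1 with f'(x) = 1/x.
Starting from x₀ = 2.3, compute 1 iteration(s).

f(x) = ln(x) - 1
f'(x) = 1/x
x₀ = 2.3

Newton-Raphson formula: x_{n+1} = x_n - f(x_n)/f'(x_n)

Iteration 1:
  f(2.300000) = -0.167091
  f'(2.300000) = 0.434783
  x_1 = 2.300000 - (-0.167091)/0.434783 = 2.684309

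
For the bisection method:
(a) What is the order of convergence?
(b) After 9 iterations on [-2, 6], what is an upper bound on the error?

(a) Bisection has linear (order 1) convergence; the error is halved each step.

(b) Error bound = (b-a)/2^n = (6 - (-2))/2^{9}
    = 8/2^{9}

(a) 1 (linear); (b) error ≤ 1.56e-02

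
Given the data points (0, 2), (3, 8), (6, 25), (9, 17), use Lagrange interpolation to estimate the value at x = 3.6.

Lagrange interpolation formula:
P(x) = Σ yᵢ × Lᵢ(x)
where Lᵢ(x) = Π_{j≠i} (x - xⱼ)/(xᵢ - xⱼ)

L_0(3.6) = (3.6 - 3)/(0 - 3) × (3.6 - 6)/(0 - 6) × (3.6 - 9)/(0 - 9) = -0.048000
L_1(3.6) = (3.6 - 0)/(3 - 0) × (3.6 - 6)/(3 - 6) × (3.6 - 9)/(3 - 9) = 0.864000
L_2(3.6) = (3.6 - 0)/(6 - 0) × (3.6 - 3)/(6 - 3) × (3.6 - 9)/(6 - 9) = 0.216000
L_3(3.6) = (3.6 - 0)/(9 - 0) × (3.6 - 3)/(9 - 3) × (3.6 - 6)/(9 - 6) = -0.032000

P(3.6) = 2×L_0(3.6) + 8×L_1(3.6) + 25×L_2(3.6) + 17×L_3(3.6)
P(3.6) = 11.672000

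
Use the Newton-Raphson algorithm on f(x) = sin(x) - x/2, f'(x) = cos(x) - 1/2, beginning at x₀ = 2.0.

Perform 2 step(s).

f(x) = sin(x) - x/2
f'(x) = cos(x) - 1/2
x₀ = 2.0

Newton-Raphson formula: x_{n+1} = x_n - f(x_n)/f'(x_n)

Iteration 1:
  f(2.000000) = -0.090703
  f'(2.000000) = -0.916147
  x_1 = 2.000000 - (-0.090703)/(-0.916147) = 1.900996
Iteration 2:
  f(1.900996) = -0.004520
  f'(1.900996) = -0.824232
  x_2 = 1.900996 - (-0.004520)/(-0.824232) = 1.895512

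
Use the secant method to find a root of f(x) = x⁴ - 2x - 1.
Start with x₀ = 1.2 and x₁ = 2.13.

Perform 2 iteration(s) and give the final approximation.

f(x) = x⁴ - 2x - 1
x₀ = 1.2, x₁ = 2.13

Secant formula: x_{n+1} = x_n - f(x_n)(x_n - x_{n-1})/(f(x_n) - f(x_{n-1}))

Iteration 1:
  f(1.200000) = -1.326400
  f(2.130000) = 15.323462
  x_2 = 2.130000 - 15.323462×(2.130000 - 1.200000)/(15.323462 - (-1.326400))
       = 1.274088
Iteration 2:
  f(2.130000) = 15.323462
  f(1.274088) = -0.913073
  x_3 = 1.274088 - (-0.913073)×(1.274088 - 2.130000)/(-0.913073 - 15.323462)
       = 1.322221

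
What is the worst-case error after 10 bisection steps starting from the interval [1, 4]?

Bisection error bound: |error| ≤ (b-a)/2^n
|error| ≤ (4 - 1)/2^10 = 3/2^10
|error| ≤ 0.0029296875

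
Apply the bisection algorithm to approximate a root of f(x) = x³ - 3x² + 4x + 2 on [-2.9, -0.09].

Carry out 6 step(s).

f(x) = x³ - 3x² + 4x + 2
Initial interval: [-2.9, -0.09]

Iteration 1:
  c_1 = (-2.900000 + (-0.090000))/2 = -1.495000
  f(c_1) = f(-1.495000) = -14.026437
  f(a) × f(c) ≥ 0, new interval: [-1.495000, -0.090000]
Iteration 2:
  c_2 = (-1.495000 + (-0.090000))/2 = -0.792500
  f(c_2) = f(-0.792500) = -3.551903
  f(a) × f(c) ≥ 0, new interval: [-0.792500, -0.090000]
Iteration 3:
  c_3 = (-0.792500 + (-0.090000))/2 = -0.441250
  f(c_3) = f(-0.441250) = -0.435017
  f(a) × f(c) ≥ 0, new interval: [-0.441250, -0.090000]
Iteration 4:
  c_4 = (-0.441250 + (-0.090000))/2 = -0.265625
  f(c_4) = f(-0.265625) = 0.707088
  f(a) × f(c) < 0, new interval: [-0.441250, -0.265625]
Iteration 5:
  c_5 = (-0.441250 + (-0.265625))/2 = -0.353437
  f(c_5) = f(-0.353437) = 0.167345
  f(a) × f(c) < 0, new interval: [-0.441250, -0.353437]
Iteration 6:
  c_6 = (-0.441250 + (-0.353437))/2 = -0.397344
  f(c_6) = f(-0.397344) = -0.125755
  f(a) × f(c) ≥ 0, new interval: [-0.397344, -0.353437]

After 6 iteration(s), the approximation is c_6 = -0.397344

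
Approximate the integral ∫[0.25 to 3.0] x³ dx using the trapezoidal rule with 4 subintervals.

f(x) = x³
a = 0.25, b = 3.0, n = 4
h = (b - a)/n = 0.687500

Trapezoidal rule: (h/2)[f(x₀) + 2f(x₁) + 2f(x₂) + ... + f(xₙ)]

x_0 = 0.2500, f(x_0) = 0.015625, coefficient = 1
x_1 = 0.9375, f(x_1) = 0.823975, coefficient = 2
x_2 = 1.6250, f(x_2) = 4.291016, coefficient = 2
x_3 = 2.3125, f(x_3) = 12.366455, coefficient = 2
x_4 = 3.0000, f(x_4) = 27.000000, coefficient = 1

I ≈ (0.687500/2) × 61.978516 = 21.305115
Exact value: 20.249023
Error: 1.056091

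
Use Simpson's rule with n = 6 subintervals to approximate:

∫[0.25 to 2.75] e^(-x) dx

f(x) = e^(-x)
a = 0.25, b = 2.75, n = 6
h = (b - a)/n = 0.416667

Simpson's rule: (h/3)[f(x₀) + 4f(x₁) + 2f(x₂) + ... + f(xₙ)]

x_0 = 0.2500, f(x_0) = 0.778801, coefficient = 1
x_1 = 0.6667, f(x_1) = 0.513417, coefficient = 4
x_2 = 1.0833, f(x_2) = 0.338465, coefficient = 2
x_3 = 1.5000, f(x_3) = 0.223130, coefficient = 4
x_4 = 1.9167, f(x_4) = 0.147096, coefficient = 2
x_5 = 2.3333, f(x_5) = 0.096972, coefficient = 4
x_6 = 2.7500, f(x_6) = 0.063928, coefficient = 1

I ≈ (0.416667/3) × 5.147929 = 0.714990
Exact value: 0.714873
Error: 0.000117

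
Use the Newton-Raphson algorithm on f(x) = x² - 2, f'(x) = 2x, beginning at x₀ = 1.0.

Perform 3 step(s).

f(x) = x² - 2
f'(x) = 2x
x₀ = 1.0

Newton-Raphson formula: x_{n+1} = x_n - f(x_n)/f'(x_n)

Iteration 1:
  f(1.000000) = -1.000000
  f'(1.000000) = 2.000000
  x_1 = 1.000000 - (-1.000000)/2.000000 = 1.500000
Iteration 2:
  f(1.500000) = 0.250000
  f'(1.500000) = 3.000000
  x_2 = 1.500000 - 0.250000/3.000000 = 1.416667
Iteration 3:
  f(1.416667) = 0.006944
  f'(1.416667) = 2.833333
  x_3 = 1.416667 - 0.006944/2.833333 = 1.414216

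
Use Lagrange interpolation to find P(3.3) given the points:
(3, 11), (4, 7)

Lagrange interpolation formula:
P(x) = Σ yᵢ × Lᵢ(x)
where Lᵢ(x) = Π_{j≠i} (x - xⱼ)/(xᵢ - xⱼ)

L_0(3.3) = (3.3 - 4)/(3 - 4) = 0.700000
L_1(3.3) = (3.3 - 3)/(4 - 3) = 0.300000

P(3.3) = 11×L_0(3.3) + 7×L_1(3.3)
P(3.3) = 9.800000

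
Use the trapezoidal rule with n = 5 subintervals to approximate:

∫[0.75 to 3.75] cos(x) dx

f(x) = cos(x)
a = 0.75, b = 3.75, n = 5
h = (b - a)/n = 0.600000

Trapezoidal rule: (h/2)[f(x₀) + 2f(x₁) + 2f(x₂) + ... + f(xₙ)]

x_0 = 0.7500, f(x_0) = 0.731689, coefficient = 1
x_1 = 1.3500, f(x_1) = 0.219007, coefficient = 2
x_2 = 1.9500, f(x_2) = -0.370181, coefficient = 2
x_3 = 2.5500, f(x_3) = -0.830054, coefficient = 2
x_4 = 3.1500, f(x_4) = -0.999965, coefficient = 2
x_5 = 3.7500, f(x_5) = -0.820559, coefficient = 1

I ≈ (0.600000/2) × -4.051255 = -1.215377
Exact value: -1.253200
Error: 0.037824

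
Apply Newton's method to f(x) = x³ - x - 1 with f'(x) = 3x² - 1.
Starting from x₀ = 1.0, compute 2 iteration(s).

f(x) = x³ - x - 1
f'(x) = 3x² - 1
x₀ = 1.0

Newton-Raphson formula: x_{n+1} = x_n - f(x_n)/f'(x_n)

Iteration 1:
  f(1.000000) = -1.000000
  f'(1.000000) = 2.000000
  x_1 = 1.000000 - (-1.000000)/2.000000 = 1.500000
Iteration 2:
  f(1.500000) = 0.875000
  f'(1.500000) = 5.750000
  x_2 = 1.500000 - 0.875000/5.750000 = 1.347826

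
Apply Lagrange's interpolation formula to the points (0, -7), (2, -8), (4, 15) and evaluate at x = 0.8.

Lagrange interpolation formula:
P(x) = Σ yᵢ × Lᵢ(x)
where Lᵢ(x) = Π_{j≠i} (x - xⱼ)/(xᵢ - xⱼ)

L_0(0.8) = (0.8 - 2)/(0 - 2) × (0.8 - 4)/(0 - 4) = 0.480000
L_1(0.8) = (0.8 - 0)/(2 - 0) × (0.8 - 4)/(2 - 4) = 0.640000
L_2(0.8) = (0.8 - 0)/(4 - 0) × (0.8 - 2)/(4 - 2) = -0.120000

P(0.8) = (-7)×L_0(0.8) + (-8)×L_1(0.8) + 15×L_2(0.8)
P(0.8) = -10.280000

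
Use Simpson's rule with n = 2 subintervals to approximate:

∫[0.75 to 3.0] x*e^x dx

f(x) = x*e^x
a = 0.75, b = 3.0, n = 2
h = (b - a)/n = 1.125000

Simpson's rule: (h/3)[f(x₀) + 4f(x₁) + 2f(x₂) + ... + f(xₙ)]

x_0 = 0.7500, f(x_0) = 1.587750, coefficient = 1
x_1 = 1.8750, f(x_1) = 12.226536, coefficient = 4
x_2 = 3.0000, f(x_2) = 60.256611, coefficient = 1

I ≈ (1.125000/3) × 110.750504 = 41.531439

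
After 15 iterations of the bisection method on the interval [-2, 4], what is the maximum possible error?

Bisection error bound: |error| ≤ (b-a)/2^n
|error| ≤ (4 - (-2))/2^15 = 6/2^15
|error| ≤ 0.0001831055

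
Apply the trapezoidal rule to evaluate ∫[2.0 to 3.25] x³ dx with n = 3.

f(x) = x³
a = 2.0, b = 3.25, n = 3
h = (b - a)/n = 0.416667

Trapezoidal rule: (h/2)[f(x₀) + 2f(x₁) + 2f(x₂) + ... + f(xₙ)]

x_0 = 2.0000, f(x_0) = 8.000000, coefficient = 1
x_1 = 2.4167, f(x_1) = 14.114005, coefficient = 2
x_2 = 2.8333, f(x_2) = 22.745370, coefficient = 2
x_3 = 3.2500, f(x_3) = 34.328125, coefficient = 1

I ≈ (0.416667/2) × 116.046875 = 24.176432
Exact value: 23.891602
Error: 0.284831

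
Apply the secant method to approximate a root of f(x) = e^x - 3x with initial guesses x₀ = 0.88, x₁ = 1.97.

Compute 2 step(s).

f(x) = e^x - 3x
x₀ = 0.88, x₁ = 1.97

Secant formula: x_{n+1} = x_n - f(x_n)(x_n - x_{n-1})/(f(x_n) - f(x_{n-1}))

Iteration 1:
  f(0.880000) = -0.229100
  f(1.970000) = 1.260676
  x_2 = 1.970000 - 1.260676×(1.970000 - 0.880000)/(1.260676 - (-0.229100))
       = 1.047622
Iteration 2:
  f(1.970000) = 1.260676
  f(1.047622) = -0.292002
  x_3 = 1.047622 - (-0.292002)×(1.047622 - 1.970000)/(-0.292002 - 1.260676)
       = 1.221088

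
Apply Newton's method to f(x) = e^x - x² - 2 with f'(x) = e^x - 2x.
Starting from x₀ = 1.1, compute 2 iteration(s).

f(x) = e^x - x² - 2
f'(x) = e^x - 2x
x₀ = 1.1

Newton-Raphson formula: x_{n+1} = x_n - f(x_n)/f'(x_n)

Iteration 1:
  f(1.100000) = -0.205834
  f'(1.100000) = 0.804166
  x_1 = 1.100000 - (-0.205834)/0.804166 = 1.355960
Iteration 2:
  f(1.355960) = 0.041856
  f'(1.355960) = 1.168564
  x_2 = 1.355960 - 0.041856/1.168564 = 1.320141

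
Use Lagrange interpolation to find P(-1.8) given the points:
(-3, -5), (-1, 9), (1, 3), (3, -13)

Lagrange interpolation formula:
P(x) = Σ yᵢ × Lᵢ(x)
where Lᵢ(x) = Π_{j≠i} (x - xⱼ)/(xᵢ - xⱼ)

L_0(-1.8) = (-1.8 - (-1))/(-3 - (-1)) × (-1.8 - 1)/(-3 - 1) × (-1.8 - 3)/(-3 - 3) = 0.224000
L_1(-1.8) = (-1.8 - (-3))/(-1 - (-3)) × (-1.8 - 1)/(-1 - 1) × (-1.8 - 3)/(-1 - 3) = 1.008000
L_2(-1.8) = (-1.8 - (-3))/(1 - (-3)) × (-1.8 - (-1))/(1 - (-1)) × (-1.8 - 3)/(1 - 3) = -0.288000
L_3(-1.8) = (-1.8 - (-3))/(3 - (-3)) × (-1.8 - (-1))/(3 - (-1)) × (-1.8 - 1)/(3 - 1) = 0.056000

P(-1.8) = (-5)×L_0(-1.8) + 9×L_1(-1.8) + 3×L_2(-1.8) + (-13)×L_3(-1.8)
P(-1.8) = 6.360000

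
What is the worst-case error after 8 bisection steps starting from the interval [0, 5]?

Bisection error bound: |error| ≤ (b-a)/2^n
|error| ≤ (5 - 0)/2^8 = 5/2^8
|error| ≤ 0.0195312500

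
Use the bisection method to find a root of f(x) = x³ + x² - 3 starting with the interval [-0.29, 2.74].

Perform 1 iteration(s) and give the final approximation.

f(x) = x³ + x² - 3
Initial interval: [-0.29, 2.74]

Iteration 1:
  c_1 = (-0.290000 + 2.740000)/2 = 1.225000
  f(c_1) = f(1.225000) = 0.338891
  f(a) × f(c) < 0, new interval: [-0.290000, 1.225000]

After 1 iteration(s), the approximation is c_1 = 1.225000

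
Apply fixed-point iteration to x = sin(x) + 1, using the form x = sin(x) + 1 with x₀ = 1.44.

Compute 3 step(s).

Equation: x = sin(x) + 1
Fixed-point form: x = sin(x) + 1
x₀ = 1.44

x_1 = g(1.440000) = 1.991458
x_2 = g(1.991458) = 1.912819
x_3 = g(1.912819) = 1.942078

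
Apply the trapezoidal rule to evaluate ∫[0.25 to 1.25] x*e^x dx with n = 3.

f(x) = x*e^x
a = 0.25, b = 1.25, n = 3
h = (b - a)/n = 0.333333

Trapezoidal rule: (h/2)[f(x₀) + 2f(x₁) + 2f(x₂) + ... + f(xₙ)]

x_0 = 0.2500, f(x_0) = 0.321006, coefficient = 1
x_1 = 0.5833, f(x_1) = 1.045334, coefficient = 2
x_2 = 0.9167, f(x_2) = 2.292528, coefficient = 2
x_3 = 1.2500, f(x_3) = 4.362929, coefficient = 1

I ≈ (0.333333/2) × 11.359661 = 1.893277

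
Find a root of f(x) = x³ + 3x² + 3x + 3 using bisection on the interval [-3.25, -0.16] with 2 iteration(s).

f(x) = x³ + 3x² + 3x + 3
Initial interval: [-3.25, -0.16]

Iteration 1:
  c_1 = (-3.250000 + (-0.160000))/2 = -1.705000
  f(c_1) = f(-1.705000) = 1.649597
  f(a) × f(c) < 0, new interval: [-3.250000, -1.705000]
Iteration 2:
  c_2 = (-3.250000 + (-1.705000))/2 = -2.477500
  f(c_2) = f(-2.477500) = -1.225392
  f(a) × f(c) ≥ 0, new interval: [-2.477500, -1.705000]

After 2 iteration(s), the approximation is c_2 = -2.477500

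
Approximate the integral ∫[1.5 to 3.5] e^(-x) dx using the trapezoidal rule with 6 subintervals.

f(x) = e^(-x)
a = 1.5, b = 3.5, n = 6
h = (b - a)/n = 0.333333

Trapezoidal rule: (h/2)[f(x₀) + 2f(x₁) + 2f(x₂) + ... + f(xₙ)]

x_0 = 1.5000, f(x_0) = 0.223130, coefficient = 1
x_1 = 1.8333, f(x_1) = 0.159880, coefficient = 2
x_2 = 2.1667, f(x_2) = 0.114559, coefficient = 2
x_3 = 2.5000, f(x_3) = 0.082085, coefficient = 2
x_4 = 2.8333, f(x_4) = 0.058816, coefficient = 2
x_5 = 3.1667, f(x_5) = 0.042144, coefficient = 2
x_6 = 3.5000, f(x_6) = 0.030197, coefficient = 1

I ≈ (0.333333/2) × 1.168295 = 0.194716
Exact value: 0.192933
Error: 0.001783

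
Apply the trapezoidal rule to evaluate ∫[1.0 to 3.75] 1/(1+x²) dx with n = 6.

f(x) = 1/(1+x²)
a = 1.0, b = 3.75, n = 6
h = (b - a)/n = 0.458333

Trapezoidal rule: (h/2)[f(x₀) + 2f(x₁) + 2f(x₂) + ... + f(xₙ)]

x_0 = 1.0000, f(x_0) = 0.500000, coefficient = 1
x_1 = 1.4583, f(x_1) = 0.319822, coefficient = 2
x_2 = 1.9167, f(x_2) = 0.213967, coefficient = 2
x_3 = 2.3750, f(x_3) = 0.150588, coefficient = 2
x_4 = 2.8333, f(x_4) = 0.110769, coefficient = 2
x_5 = 3.2917, f(x_5) = 0.084495, coefficient = 2
x_6 = 3.7500, f(x_6) = 0.066390, coefficient = 1

I ≈ (0.458333/2) × 2.325674 = 0.532967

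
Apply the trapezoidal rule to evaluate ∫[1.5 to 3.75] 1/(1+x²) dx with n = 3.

f(x) = 1/(1+x²)
a = 1.5, b = 3.75, n = 3
h = (b - a)/n = 0.750000

Trapezoidal rule: (h/2)[f(x₀) + 2f(x₁) + 2f(x₂) + ... + f(xₙ)]

x_0 = 1.5000, f(x_0) = 0.307692, coefficient = 1
x_1 = 2.2500, f(x_1) = 0.164948, coefficient = 2
x_2 = 3.0000, f(x_2) = 0.100000, coefficient = 2
x_3 = 3.7500, f(x_3) = 0.066390, coefficient = 1

I ≈ (0.750000/2) × 0.903979 = 0.338992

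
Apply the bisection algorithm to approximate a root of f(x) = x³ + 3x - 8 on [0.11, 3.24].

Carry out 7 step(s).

f(x) = x³ + 3x - 8
Initial interval: [0.11, 3.24]

Iteration 1:
  c_1 = (0.110000 + 3.240000)/2 = 1.675000
  f(c_1) = f(1.675000) = 1.724422
  f(a) × f(c) < 0, new interval: [0.110000, 1.675000]
Iteration 2:
  c_2 = (0.110000 + 1.675000)/2 = 0.892500
  f(c_2) = f(0.892500) = -4.611574
  f(a) × f(c) ≥ 0, new interval: [0.892500, 1.675000]
Iteration 3:
  c_3 = (0.892500 + 1.675000)/2 = 1.283750
  f(c_3) = f(1.283750) = -2.033112
  f(a) × f(c) ≥ 0, new interval: [1.283750, 1.675000]
Iteration 4:
  c_4 = (1.283750 + 1.675000)/2 = 1.479375
  f(c_4) = f(1.479375) = -0.324188
  f(a) × f(c) ≥ 0, new interval: [1.479375, 1.675000]
Iteration 5:
  c_5 = (1.479375 + 1.675000)/2 = 1.577187
  f(c_5) = f(1.577187) = 0.654849
  f(a) × f(c) < 0, new interval: [1.479375, 1.577187]
Iteration 6:
  c_6 = (1.479375 + 1.577187)/2 = 1.528281
  f(c_6) = f(1.528281) = 0.154364
  f(a) × f(c) < 0, new interval: [1.479375, 1.528281]
Iteration 7:
  c_7 = (1.479375 + 1.528281)/2 = 1.503828
  f(c_7) = f(1.503828) = -0.087610
  f(a) × f(c) ≥ 0, new interval: [1.503828, 1.528281]

After 7 iteration(s), the approximation is c_7 = 1.503828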